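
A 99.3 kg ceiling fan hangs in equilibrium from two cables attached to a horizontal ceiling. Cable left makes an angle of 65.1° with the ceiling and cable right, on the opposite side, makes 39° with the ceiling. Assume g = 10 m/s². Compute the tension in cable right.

Weight W = 99.3 × 10 = 993 N acts straight down.
Horizontal: T_left cos 65.1° = T_right cos 39°  →  T_left = 1.846 T_right.
Vertical: T_left sin 65.1° + T_right sin 39° = 993.
Substituting the horizontal relation into the vertical equation gives 2.304 T_right = 993, so T_right = 431.1 N.

T_right ≈ 431 N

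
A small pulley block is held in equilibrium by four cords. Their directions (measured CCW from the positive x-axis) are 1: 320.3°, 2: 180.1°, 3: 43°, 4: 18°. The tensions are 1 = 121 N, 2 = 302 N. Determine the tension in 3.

Resolve: ΣF_x = 121 cos 320.3° + 302 cos 180.1° + T_3 cos 43° + T_4 cos 18° = 0.
        ΣF_y = 121 sin 320.3° + 302 sin 180.1° + T_3 sin 43° + T_4 sin 18° = 0.
The known terms sum to (-208.9, -77.82) N, so 0.7314 T_3 + 0.9511 T_4 = 208.9 and 0.6820 T_3 + 0.3090 T_4 = 77.82.
Solving simultaneously: T_3 = 22.37 N, T_4 = 202.4 N.

T_3 ≈ 22.4 N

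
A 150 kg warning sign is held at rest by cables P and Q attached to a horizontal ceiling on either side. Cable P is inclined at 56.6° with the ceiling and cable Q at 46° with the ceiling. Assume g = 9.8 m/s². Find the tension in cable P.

Weight W = 150 × 9.8 = 1470 N acts straight down.
Horizontal: T_P cos 56.6° = T_Q cos 46°  →  T_Q = 0.7924 T_P.
Vertical: T_P sin 56.6° + T_Q sin 46° = 1470.
Substituting the horizontal relation into the vertical equation gives 1.405 T_P = 1470, so T_P = 1046 N.

T_P ≈ 1050 N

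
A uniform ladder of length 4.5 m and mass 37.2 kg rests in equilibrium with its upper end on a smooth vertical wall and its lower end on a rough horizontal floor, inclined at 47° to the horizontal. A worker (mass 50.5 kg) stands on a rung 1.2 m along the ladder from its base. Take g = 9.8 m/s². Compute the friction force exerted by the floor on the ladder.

f ≈ 293 N

Torques about the foot: N_wall · 4.5 sin 47° = 37.2×9.8×2.25 cos 47° + 50.5×9.8×1.2 cos 47° → N_wall = 293.05 N.
ΣF_x = 0: f_floor = N_wall = 293.05 N.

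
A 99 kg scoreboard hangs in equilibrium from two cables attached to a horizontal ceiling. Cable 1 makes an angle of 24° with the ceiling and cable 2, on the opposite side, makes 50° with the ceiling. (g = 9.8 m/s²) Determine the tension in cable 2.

T_2 ≈ 922 N

Weight W = 99 × 9.8 = 970.2 N acts straight down.
Horizontal: T_1 cos 24° = T_2 cos 50°  →  T_1 = 0.7036 T_2.
Vertical: T_1 sin 24° + T_2 sin 50° = 970.2.
Substituting the horizontal relation into the vertical equation gives 1.052 T_2 = 970.2, so T_2 = 922 N.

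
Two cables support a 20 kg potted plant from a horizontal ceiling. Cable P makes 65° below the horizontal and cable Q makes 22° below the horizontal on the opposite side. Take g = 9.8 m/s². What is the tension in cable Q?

Weight W = 20 × 9.8 = 196 N acts straight down.
Horizontal: T_P cos 65° = T_Q cos 22°  →  T_P = 2.194 T_Q.
Vertical: T_P sin 65° + T_Q sin 22° = 196.
Substituting the horizontal relation into the vertical equation gives 2.363 T_Q = 196, so T_Q = 82.95 N.

T_Q ≈ 82.9 N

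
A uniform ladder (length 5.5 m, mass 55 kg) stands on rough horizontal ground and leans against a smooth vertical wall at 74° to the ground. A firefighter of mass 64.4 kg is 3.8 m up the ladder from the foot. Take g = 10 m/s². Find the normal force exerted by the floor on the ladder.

N_floor ≈ 1190 N

ΣF_y = 0: N_floor = 55×10 + 64.4×10 = 1194 N.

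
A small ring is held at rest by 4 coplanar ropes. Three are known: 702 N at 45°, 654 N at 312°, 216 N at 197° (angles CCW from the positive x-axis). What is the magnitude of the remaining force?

Sum the known components: ΣF_x = 727.4 N, ΣF_y = -52.78 N.
For equilibrium the remaining force must supply (−ΣF_x, −ΣF_y) = (-727.4, 52.78) N.
Magnitude = √((-727.4)² + (52.78)²) = 729.4 N; direction = atan2(52.78, -727.4) = 175.9°.

F ≈ 729 N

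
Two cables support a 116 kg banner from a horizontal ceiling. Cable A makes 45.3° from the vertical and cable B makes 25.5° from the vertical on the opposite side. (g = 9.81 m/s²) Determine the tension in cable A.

Angles from the horizontal: cable A is 90° − 45.3° = 44.7°, cable B is 90° − 25.5° = 64.5°.
Weight W = 116 × 9.81 = 1138 N acts straight down.
Horizontal: T_A cos 44.7° = T_B cos 64.5°  →  T_B = 1.651 T_A.
Vertical: T_A sin 44.7° + T_B sin 64.5° = 1138.
Substituting the horizontal relation into the vertical equation gives 2.194 T_A = 1138, so T_A = 518.8 N.

T_A ≈ 519 N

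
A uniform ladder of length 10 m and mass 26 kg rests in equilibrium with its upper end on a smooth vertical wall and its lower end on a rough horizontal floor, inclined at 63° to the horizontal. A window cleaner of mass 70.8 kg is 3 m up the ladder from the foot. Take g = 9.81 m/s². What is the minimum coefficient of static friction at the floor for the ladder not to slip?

μ_min ≈ 0.180

ΣF_y = 0: N_floor = 26×9.81 + 70.8×9.81 = 949.61 N.
Torques about the foot: N_wall · 10 sin 63° = 26×9.81×5 cos 63° + 70.8×9.81×3 cos 63° → N_wall = 171.15 N.
ΣF_x = 0: f_floor = N_wall = 171.15 N.
μ_min = f_floor / N_floor = 171.15 / 949.61 = 0.1802.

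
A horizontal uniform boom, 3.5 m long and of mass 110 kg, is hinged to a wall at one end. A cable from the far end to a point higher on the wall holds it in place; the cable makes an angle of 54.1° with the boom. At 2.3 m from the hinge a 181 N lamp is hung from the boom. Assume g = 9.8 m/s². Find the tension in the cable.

Take torques about the hinge: T sin 54.1° · 3.5 = 110×9.8×1.75 + 181×2.3 = 2302.8 N·m.
So T = 2302.8 / (0.8100 × 3.5) = 812.23 N.

T ≈ 812 N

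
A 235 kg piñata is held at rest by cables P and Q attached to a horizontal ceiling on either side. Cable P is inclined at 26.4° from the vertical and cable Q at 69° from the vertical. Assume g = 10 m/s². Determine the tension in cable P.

Angles from the horizontal: cable P is 90° − 26.4° = 63.6°, cable Q is 90° − 69° = 21°.
Weight W = 235 × 10 = 2350 N acts straight down.
Horizontal: T_P cos 63.6° = T_Q cos 21°  →  T_Q = 0.4763 T_P.
Vertical: T_P sin 63.6° + T_Q sin 21° = 2350.
Substituting the horizontal relation into the vertical equation gives 1.066 T_P = 2350, so T_P = 2204 N.

T_P ≈ 2200 N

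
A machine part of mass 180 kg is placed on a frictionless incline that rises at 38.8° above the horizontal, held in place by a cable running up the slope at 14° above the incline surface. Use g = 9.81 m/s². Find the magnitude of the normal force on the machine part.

Take axes along and perpendicular to the incline. Weight components: W sin 38.8° = 1106 N down-slope, W cos 38.8° = 1376 N into the surface.
Along incline: T cos 14° = W sin 38.8° → T = 1140 N.
Perpendicular: N = W cos 38.8° − T sin 14° = 1100 N.

N ≈ 1100 N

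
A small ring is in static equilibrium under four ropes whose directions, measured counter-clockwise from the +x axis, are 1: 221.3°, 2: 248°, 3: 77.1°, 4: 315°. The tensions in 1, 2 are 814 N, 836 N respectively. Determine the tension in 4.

Resolve: ΣF_x = 814 cos 221.3° + 836 cos 248° + T_3 cos 77.1° + T_4 cos 315° = 0.
        ΣF_y = 814 sin 221.3° + 836 sin 248° + T_3 sin 77.1° + T_4 sin 315° = 0.
The known terms sum to (-924.7, -1312) N, so 0.2233 T_3 + 0.7071 T_4 = 924.7 and 0.9748 T_3 − 0.7071 T_4 = 1312.
Solving simultaneously: T_3 = 1867 N, T_4 = 718.2 N.

T_4 ≈ 718 N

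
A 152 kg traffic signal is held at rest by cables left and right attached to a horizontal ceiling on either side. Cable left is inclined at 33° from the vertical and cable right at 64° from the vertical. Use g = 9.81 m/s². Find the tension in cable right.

T_right ≈ 818 N

Angles from the horizontal: cable left is 90° − 33° = 57°, cable right is 90° − 64° = 26°.
Weight W = 152 × 9.81 = 1491 N acts straight down.
Horizontal: T_left cos 57° = T_right cos 26°  →  T_left = 1.65 T_right.
Vertical: T_left sin 57° + T_right sin 26° = 1491.
Substituting the horizontal relation into the vertical equation gives 1.822 T_right = 1491, so T_right = 818.2 N.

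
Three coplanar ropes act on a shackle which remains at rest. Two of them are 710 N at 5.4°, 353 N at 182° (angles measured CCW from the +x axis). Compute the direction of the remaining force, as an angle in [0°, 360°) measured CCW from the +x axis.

θ ≈ 189°

Sum the known components: ΣF_x = 354.1 N, ΣF_y = 54.5 N.
For equilibrium the remaining force must supply (−ΣF_x, −ΣF_y) = (-354.1, -54.5) N.
Magnitude = √((-354.1)² + (-54.5)²) = 358.2 N; direction = atan2(-54.5, -354.1) = 188.8°.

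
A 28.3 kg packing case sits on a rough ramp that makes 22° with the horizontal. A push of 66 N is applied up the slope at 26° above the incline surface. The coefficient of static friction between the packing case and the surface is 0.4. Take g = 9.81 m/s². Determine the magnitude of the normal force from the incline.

N ≈ 228 N

Axes along / perpendicular to the incline. W sin 22° = 104 N down-slope; W cos 22° = 257.4 N into the surface.
Perpendicular: N = W cos 22° − P sin 26° = 257.4 − 28.93 = 228.5 N.
Along incline: P cos 26° + f = W sin 22° (friction acts up-slope) → f = 104 − 59.32 = 44.68 N.
|f| = 44.68 N ≤ μN = 91.39 N, so the packing case is indeed static.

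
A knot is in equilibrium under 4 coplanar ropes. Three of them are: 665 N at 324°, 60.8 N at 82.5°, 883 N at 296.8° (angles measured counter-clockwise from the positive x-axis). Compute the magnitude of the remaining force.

Sum the known components: ΣF_x = 944.1 N, ΣF_y = -1119 N.
For equilibrium the remaining force must supply (−ΣF_x, −ΣF_y) = (-944.1, 1119) N.
Magnitude = √((-944.1)² + (1119)²) = 1464 N; direction = atan2(1119, -944.1) = 130.2°.

F ≈ 1460 N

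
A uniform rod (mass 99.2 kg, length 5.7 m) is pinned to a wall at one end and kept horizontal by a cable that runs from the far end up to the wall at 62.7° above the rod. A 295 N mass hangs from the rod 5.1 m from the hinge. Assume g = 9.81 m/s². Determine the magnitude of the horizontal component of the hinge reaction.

Take torques about the hinge: T sin 62.7° · 5.7 = 99.2×9.81×2.85 + 295×5.1 = 4278 N·m.
So T = 4278 / (0.8886 × 5.7) = 844.6 N.
ΣF_x = 0: H_x = T cos 62.7° = 387.37 N.

H_x ≈ 387 N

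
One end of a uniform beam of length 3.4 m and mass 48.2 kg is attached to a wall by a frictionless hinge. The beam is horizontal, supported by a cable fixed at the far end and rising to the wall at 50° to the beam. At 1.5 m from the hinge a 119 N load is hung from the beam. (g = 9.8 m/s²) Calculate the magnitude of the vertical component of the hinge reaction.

|H_y| ≈ 303 N

Take torques about the hinge: T sin 50° · 3.4 = 48.2×9.8×1.7 + 119×1.5 = 981.51 N·m.
So T = 981.51 / (0.7660 × 3.4) = 376.84 N.
ΣF_y = 0: H_y = (48.2×9.8 + 119) − T sin 50° = 591.36 − 288.68 = 302.68 N.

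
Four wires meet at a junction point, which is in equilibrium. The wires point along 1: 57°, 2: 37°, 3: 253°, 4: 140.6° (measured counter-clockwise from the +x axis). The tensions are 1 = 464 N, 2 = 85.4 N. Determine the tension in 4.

T_4 ≈ 193 N

Resolve: ΣF_x = 464 cos 57° + 85.4 cos 37° + T_3 cos 253° + T_4 cos 140.6° = 0.
        ΣF_y = 464 sin 57° + 85.4 sin 37° + T_3 sin 253° + T_4 sin 140.6° = 0.
The known terms sum to (320.9, 440.5) N, so -0.2924 T_3 − 0.7727 T_4 = -320.9 and -0.9563 T_3 + 0.6347 T_4 = -440.5.
Solving simultaneously: T_3 = 588.5 N, T_4 = 192.6 N.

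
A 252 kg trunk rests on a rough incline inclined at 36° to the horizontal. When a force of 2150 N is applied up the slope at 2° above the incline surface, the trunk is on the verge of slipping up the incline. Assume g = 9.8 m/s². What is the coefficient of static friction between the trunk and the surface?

μ ≈ 0.363

On the verge of sliding up the incline, friction is at its maximum μN and acts down the slope.
Perpendicular to incline: N = W cos 36° − P sin 2° = 1998 − 75.03 = 1923 N.
Along incline: P cos 2° − μN = W sin 36° → μ = −(W sin 36° − P cos 2°) / N = 0.3625.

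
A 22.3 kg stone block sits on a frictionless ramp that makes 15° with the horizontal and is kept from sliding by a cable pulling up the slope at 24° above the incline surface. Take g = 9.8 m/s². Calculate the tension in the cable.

T ≈ 61.9 N

Take axes along and perpendicular to the incline. Weight components: W sin 15° = 56.56 N down-slope, W cos 15° = 211.1 N into the surface.
Along incline: T cos 24° = W sin 15° → T = 61.92 N.
Perpendicular: N = W cos 15° − T sin 24° = 185.9 N.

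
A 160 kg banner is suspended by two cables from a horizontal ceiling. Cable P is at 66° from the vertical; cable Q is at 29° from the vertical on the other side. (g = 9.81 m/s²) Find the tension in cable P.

Angles from the horizontal: cable P is 90° − 66° = 24°, cable Q is 90° − 29° = 61°.
Weight W = 160 × 9.81 = 1570 N acts straight down.
Horizontal: T_P cos 24° = T_Q cos 61°  →  T_Q = 1.884 T_P.
Vertical: T_P sin 24° + T_Q sin 61° = 1570.
Substituting the horizontal relation into the vertical equation gives 2.055 T_P = 1570, so T_P = 763.9 N.

T_P ≈ 764 N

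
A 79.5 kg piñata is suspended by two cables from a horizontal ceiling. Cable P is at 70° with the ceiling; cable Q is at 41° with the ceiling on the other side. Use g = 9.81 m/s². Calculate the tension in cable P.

Weight W = 79.5 × 9.81 = 779.9 N acts straight down.
Horizontal: T_P cos 70° = T_Q cos 41°  →  T_Q = 0.4532 T_P.
Vertical: T_P sin 70° + T_Q sin 41° = 779.9.
Substituting the horizontal relation into the vertical equation gives 1.237 T_P = 779.9, so T_P = 630.5 N.

T_P ≈ 630 N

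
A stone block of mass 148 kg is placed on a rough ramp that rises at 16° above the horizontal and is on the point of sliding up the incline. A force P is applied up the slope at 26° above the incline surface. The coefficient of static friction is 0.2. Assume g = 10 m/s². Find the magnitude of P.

P ≈ 702 N

On the verge of sliding up the incline, friction equals μN and acts down the slope.
Perpendicular: N + P sin 26° = W cos 16° = 1423 N.
Along incline: P cos 26° = W sin 16° + μN  with W sin 16° = 407.9 N.
Solving the pair for P and N: P = 702 N, N = 1115 N (and f = μN = 223 N).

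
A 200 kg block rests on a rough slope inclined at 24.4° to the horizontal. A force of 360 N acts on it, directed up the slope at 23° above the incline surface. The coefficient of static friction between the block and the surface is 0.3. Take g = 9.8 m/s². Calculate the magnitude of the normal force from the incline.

N ≈ 1640 N

Axes along / perpendicular to the incline. W sin 24.4° = 809.7 N down-slope; W cos 24.4° = 1785 N into the surface.
Perpendicular: N = W cos 24.4° − P sin 23° = 1785 − 140.7 = 1644 N.
Along incline: P cos 23° + f = W sin 24.4° (friction acts up-slope) → f = 809.7 − 331.4 = 478.3 N.
|f| = 478.3 N ≤ μN = 493.3 N, so the block is indeed static.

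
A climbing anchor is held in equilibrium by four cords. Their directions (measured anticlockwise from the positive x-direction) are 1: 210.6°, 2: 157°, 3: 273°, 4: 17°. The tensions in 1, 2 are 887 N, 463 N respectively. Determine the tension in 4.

T_4 ≈ 1240 N

Resolve: ΣF_x = 887 cos 210.6° + 463 cos 157° + T_3 cos 273° + T_4 cos 17° = 0.
        ΣF_y = 887 sin 210.6° + 463 sin 157° + T_3 sin 273° + T_4 sin 17° = 0.
The known terms sum to (-1190, -270.6) N, so 0.0523 T_3 + 0.9563 T_4 = 1190 and -0.9986 T_3 + 0.2924 T_4 = 270.6.
Solving simultaneously: T_3 = 91.77 N, T_4 = 1239 N.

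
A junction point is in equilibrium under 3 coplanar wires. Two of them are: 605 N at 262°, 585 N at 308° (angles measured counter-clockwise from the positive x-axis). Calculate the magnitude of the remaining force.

F ≈ 1100 N

Sum the known components: ΣF_x = 276 N, ΣF_y = -1060 N.
For equilibrium the remaining force must supply (−ΣF_x, −ΣF_y) = (-276, 1060) N.
Magnitude = √((-276)² + (1060)²) = 1095 N; direction = atan2(1060, -276) = 104.6°.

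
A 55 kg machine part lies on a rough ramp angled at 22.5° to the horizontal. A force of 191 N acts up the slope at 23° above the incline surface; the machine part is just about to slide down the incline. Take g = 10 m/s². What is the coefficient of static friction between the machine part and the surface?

μ ≈ 0.0800

On the verge of sliding down the incline, friction is at its maximum μN and acts up the slope.
Perpendicular to incline: N = W cos 22.5° − P sin 23° = 508.1 − 74.63 = 433.5 N.
Along incline: P cos 23° + μN = W sin 22.5° → μ = (W sin 22.5° − P cos 23°) / N = 0.07995.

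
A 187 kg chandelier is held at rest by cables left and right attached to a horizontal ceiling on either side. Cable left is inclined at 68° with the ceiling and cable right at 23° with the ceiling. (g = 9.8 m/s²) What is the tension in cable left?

Weight W = 187 × 9.8 = 1833 N acts straight down.
Horizontal: T_left cos 68° = T_right cos 23°  →  T_right = 0.407 T_left.
Vertical: T_left sin 68° + T_right sin 23° = 1833.
Substituting the horizontal relation into the vertical equation gives 1.086 T_left = 1833, so T_left = 1687 N.

T_left ≈ 1690 N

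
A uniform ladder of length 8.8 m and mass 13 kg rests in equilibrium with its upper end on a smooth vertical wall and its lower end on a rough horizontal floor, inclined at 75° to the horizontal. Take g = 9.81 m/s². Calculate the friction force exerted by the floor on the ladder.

Torques about the foot: N_wall · 8.8 sin 75° = 13×9.81×4.4 cos 75° → N_wall = 17.086 N.
ΣF_x = 0: f_floor = N_wall = 17.086 N.

f ≈ 17.1 N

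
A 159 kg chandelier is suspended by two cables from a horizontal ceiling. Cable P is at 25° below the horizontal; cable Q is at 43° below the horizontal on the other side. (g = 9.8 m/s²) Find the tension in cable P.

T_P ≈ 1230 N

Weight W = 159 × 9.8 = 1558 N acts straight down.
Horizontal: T_P cos 25° = T_Q cos 43°  →  T_Q = 1.239 T_P.
Vertical: T_P sin 25° + T_Q sin 43° = 1558.
Substituting the horizontal relation into the vertical equation gives 1.268 T_P = 1558, so T_P = 1229 N.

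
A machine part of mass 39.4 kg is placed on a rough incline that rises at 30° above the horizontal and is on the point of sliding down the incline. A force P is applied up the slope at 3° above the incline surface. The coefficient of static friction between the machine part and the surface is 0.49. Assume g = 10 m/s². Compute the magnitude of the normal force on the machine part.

N ≈ 340 N

On the verge of sliding down the incline, friction equals μN and acts up the slope.
Perpendicular: N + P sin 3° = W cos 30° = 341.2 N.
Along incline: P cos 3° + μN = W sin 30° with W sin 30° = 197 N.
Solving the pair for P and N: P = 30.63 N, N = 339.6 N (and f = μN = 166.4 N).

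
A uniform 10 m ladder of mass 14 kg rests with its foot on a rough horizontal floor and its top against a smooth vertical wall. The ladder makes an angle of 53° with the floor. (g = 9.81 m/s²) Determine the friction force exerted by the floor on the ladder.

Torques about the foot: N_wall · 10 sin 53° = 14×9.81×5 cos 53° → N_wall = 51.747 N.
ΣF_x = 0: f_floor = N_wall = 51.747 N.

f ≈ 51.7 N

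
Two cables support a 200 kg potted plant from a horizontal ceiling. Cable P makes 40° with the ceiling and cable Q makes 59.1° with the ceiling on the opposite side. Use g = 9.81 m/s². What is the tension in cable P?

T_P ≈ 1020 N

Weight W = 200 × 9.81 = 1962 N acts straight down.
Horizontal: T_P cos 40° = T_Q cos 59.1°  →  T_Q = 1.492 T_P.
Vertical: T_P sin 40° + T_Q sin 59.1° = 1962.
Substituting the horizontal relation into the vertical equation gives 1.923 T_P = 1962, so T_P = 1020 N.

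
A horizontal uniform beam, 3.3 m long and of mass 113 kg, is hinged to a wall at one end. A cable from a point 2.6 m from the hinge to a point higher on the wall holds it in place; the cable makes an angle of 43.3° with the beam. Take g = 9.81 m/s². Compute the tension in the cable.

T ≈ 1030 N

Take torques about the hinge: T sin 43.3° · 2.6 = 113×9.81×1.65 = 1829.1 N·m.
So T = 1829.1 / (0.6858 × 2.6) = 1025.8 N.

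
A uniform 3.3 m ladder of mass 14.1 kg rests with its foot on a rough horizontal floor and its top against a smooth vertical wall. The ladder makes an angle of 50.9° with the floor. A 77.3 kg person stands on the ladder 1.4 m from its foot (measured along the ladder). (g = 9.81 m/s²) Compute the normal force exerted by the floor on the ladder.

N_floor ≈ 897 N

ΣF_y = 0: N_floor = 14.1×9.81 + 77.3×9.81 = 896.63 N.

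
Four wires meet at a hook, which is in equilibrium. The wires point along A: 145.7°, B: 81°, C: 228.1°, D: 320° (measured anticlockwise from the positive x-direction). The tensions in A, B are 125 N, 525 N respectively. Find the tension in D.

T_D ≈ 409 N

Resolve: ΣF_x = 125 cos 145.7° + 525 cos 81° + T_C cos 228.1° + T_D cos 320° = 0.
        ΣF_y = 125 sin 145.7° + 525 sin 81° + T_C sin 228.1° + T_D sin 320° = 0.
The known terms sum to (-21.13, 589) N, so -0.6678 T_C + 0.7660 T_D = 21.13 and -0.7443 T_C − 0.6428 T_D = -589.
Solving simultaneously: T_C = 437.8 N, T_D = 409.3 N.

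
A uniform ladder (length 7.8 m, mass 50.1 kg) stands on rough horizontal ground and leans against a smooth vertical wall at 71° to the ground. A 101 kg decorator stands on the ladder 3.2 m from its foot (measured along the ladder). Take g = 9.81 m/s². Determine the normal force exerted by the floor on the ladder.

N_floor ≈ 1480 N

ΣF_y = 0: N_floor = 50.1×9.81 + 101×9.81 = 1482.3 N.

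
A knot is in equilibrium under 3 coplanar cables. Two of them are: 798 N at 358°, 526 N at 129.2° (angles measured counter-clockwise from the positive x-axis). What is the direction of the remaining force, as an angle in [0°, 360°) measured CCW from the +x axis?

Sum the known components: ΣF_x = 465.1 N, ΣF_y = 379.8 N.
For equilibrium the remaining force must supply (−ΣF_x, −ΣF_y) = (-465.1, -379.8) N.
Magnitude = √((-465.1)² + (-379.8)²) = 600.4 N; direction = atan2(-379.8, -465.1) = 219.2°.

θ ≈ 219°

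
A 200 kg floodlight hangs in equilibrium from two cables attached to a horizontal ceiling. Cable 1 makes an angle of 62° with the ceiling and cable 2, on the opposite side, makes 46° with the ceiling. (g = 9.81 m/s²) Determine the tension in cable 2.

T_2 ≈ 969 N

Weight W = 200 × 9.81 = 1962 N acts straight down.
Horizontal: T_1 cos 62° = T_2 cos 46°  →  T_1 = 1.48 T_2.
Vertical: T_1 sin 62° + T_2 sin 46° = 1962.
Substituting the horizontal relation into the vertical equation gives 2.026 T_2 = 1962, so T_2 = 968.5 N.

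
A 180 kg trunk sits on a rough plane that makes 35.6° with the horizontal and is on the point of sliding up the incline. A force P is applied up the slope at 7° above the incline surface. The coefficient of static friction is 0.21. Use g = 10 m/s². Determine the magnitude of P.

P ≈ 1330 N

On the verge of sliding up the incline, friction equals μN and acts down the slope.
Perpendicular: N + P sin 7° = W cos 35.6° = 1464 N.
Along incline: P cos 7° = W sin 35.6° + μN  with W sin 35.6° = 1048 N.
Solving the pair for P and N: P = 1331 N, N = 1301 N (and f = μN = 273.3 N).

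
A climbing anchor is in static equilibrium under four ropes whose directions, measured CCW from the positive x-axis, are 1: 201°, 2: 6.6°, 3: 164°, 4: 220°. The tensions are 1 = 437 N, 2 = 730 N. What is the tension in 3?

T_3 ≈ 313 N

Resolve: ΣF_x = 437 cos 201° + 730 cos 6.6° + T_3 cos 164° + T_4 cos 220° = 0.
        ΣF_y = 437 sin 201° + 730 sin 6.6° + T_3 sin 164° + T_4 sin 220° = 0.
The known terms sum to (317.2, -72.7) N, so -0.9613 T_3 − 0.7660 T_4 = -317.2 and 0.2756 T_3 − 0.6428 T_4 = 72.7.
Solving simultaneously: T_3 = 313.1 N, T_4 = 21.16 N.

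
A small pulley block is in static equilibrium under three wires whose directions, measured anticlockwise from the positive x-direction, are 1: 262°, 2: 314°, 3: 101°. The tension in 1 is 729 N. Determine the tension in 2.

T_2 ≈ 436 N

Resolve: ΣF_x = 729 cos 262° + T_2 cos 314° + T_3 cos 101° = 0.
        ΣF_y = 729 sin 262° + T_2 sin 314° + T_3 sin 101° = 0.
The known terms sum to (-101.5, -721.9) N, so 0.6947 T_2 − 0.1908 T_3 = 101.5 and -0.7193 T_2 + 0.9816 T_3 = 721.9.
Solving simultaneously: T_2 = 435.8 N, T_3 = 1055 N.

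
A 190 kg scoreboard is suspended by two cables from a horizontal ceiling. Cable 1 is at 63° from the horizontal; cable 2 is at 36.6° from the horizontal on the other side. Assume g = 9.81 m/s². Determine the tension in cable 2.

Weight W = 190 × 9.81 = 1864 N acts straight down.
Horizontal: T_1 cos 63° = T_2 cos 36.6°  →  T_1 = 1.768 T_2.
Vertical: T_1 sin 63° + T_2 sin 36.6° = 1864.
Substituting the horizontal relation into the vertical equation gives 2.172 T_2 = 1864, so T_2 = 858.2 N.

T_2 ≈ 858 N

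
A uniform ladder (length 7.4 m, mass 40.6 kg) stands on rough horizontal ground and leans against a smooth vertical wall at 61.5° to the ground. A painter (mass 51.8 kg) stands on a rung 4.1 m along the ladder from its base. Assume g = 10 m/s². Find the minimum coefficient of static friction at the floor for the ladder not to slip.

ΣF_y = 0: N_floor = 40.6×10 + 51.8×10 = 924 N.
Torques about the foot: N_wall · 7.4 sin 61.5° = 40.6×10×3.7 cos 61.5° + 51.8×10×4.1 cos 61.5° → N_wall = 266.05 N.
ΣF_x = 0: f_floor = N_wall = 266.05 N.
μ_min = f_floor / N_floor = 266.05 / 924 = 0.2879.

μ_min ≈ 0.288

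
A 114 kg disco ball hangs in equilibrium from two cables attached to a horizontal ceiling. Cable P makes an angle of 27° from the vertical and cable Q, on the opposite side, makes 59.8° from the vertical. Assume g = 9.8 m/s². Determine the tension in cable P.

T_P ≈ 967 N

Angles from the horizontal: cable P is 90° − 27° = 63°, cable Q is 90° − 59.8° = 30.2°.
Weight W = 114 × 9.8 = 1117 N acts straight down.
Horizontal: T_P cos 63° = T_Q cos 30.2°  →  T_Q = 0.5253 T_P.
Vertical: T_P sin 63° + T_Q sin 30.2° = 1117.
Substituting the horizontal relation into the vertical equation gives 1.155 T_P = 1117, so T_P = 967.1 N.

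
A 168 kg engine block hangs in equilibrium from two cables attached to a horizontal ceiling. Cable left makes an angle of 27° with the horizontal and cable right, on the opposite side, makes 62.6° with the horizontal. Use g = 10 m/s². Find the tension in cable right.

T_right ≈ 1500 N

Weight W = 168 × 10 = 1680 N acts straight down.
Horizontal: T_left cos 27° = T_right cos 62.6°  →  T_left = 0.5165 T_right.
Vertical: T_left sin 27° + T_right sin 62.6° = 1680.
Substituting the horizontal relation into the vertical equation gives 1.122 T_right = 1680, so T_right = 1497 N.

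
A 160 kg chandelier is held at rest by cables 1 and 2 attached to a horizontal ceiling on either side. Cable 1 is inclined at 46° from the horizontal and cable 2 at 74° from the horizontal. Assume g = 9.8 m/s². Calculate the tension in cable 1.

Weight W = 160 × 9.8 = 1568 N acts straight down.
Horizontal: T_1 cos 46° = T_2 cos 74°  →  T_2 = 2.52 T_1.
Vertical: T_1 sin 46° + T_2 sin 74° = 1568.
Substituting the horizontal relation into the vertical equation gives 3.142 T_1 = 1568, so T_1 = 499.1 N.

T_1 ≈ 499 N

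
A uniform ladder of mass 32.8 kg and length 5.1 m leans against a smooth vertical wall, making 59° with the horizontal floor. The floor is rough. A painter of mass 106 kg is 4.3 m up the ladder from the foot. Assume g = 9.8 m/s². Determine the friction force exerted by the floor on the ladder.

Torques about the foot: N_wall · 5.1 sin 59° = 32.8×9.8×2.55 cos 59° + 106×9.8×4.3 cos 59° → N_wall = 622.83 N.
ΣF_x = 0: f_floor = N_wall = 622.83 N.

f ≈ 623 N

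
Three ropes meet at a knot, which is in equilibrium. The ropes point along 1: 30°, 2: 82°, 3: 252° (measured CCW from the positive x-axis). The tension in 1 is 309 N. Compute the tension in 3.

T_3 ≈ 1400 N

Resolve: ΣF_x = 309 cos 30° + T_2 cos 82° + T_3 cos 252° = 0.
        ΣF_y = 309 sin 30° + T_2 sin 82° + T_3 sin 252° = 0.
The known terms sum to (267.6, 154.5) N, so 0.1392 T_2 − 0.3090 T_3 = -267.6 and 0.9903 T_2 − 0.9511 T_3 = -154.5.
Solving simultaneously: T_2 = 1191 N, T_3 = 1402 N.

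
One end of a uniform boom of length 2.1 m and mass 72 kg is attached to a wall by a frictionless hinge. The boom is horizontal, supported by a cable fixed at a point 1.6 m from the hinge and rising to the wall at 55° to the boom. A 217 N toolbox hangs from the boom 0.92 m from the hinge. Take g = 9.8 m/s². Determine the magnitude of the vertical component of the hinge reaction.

|H_y| ≈ 335 N

Take torques about the hinge: T sin 55° · 1.6 = 72×9.8×1.05 + 217×0.92 = 940.52 N·m.
So T = 940.52 / (0.8192 × 1.6) = 717.6 N.
ΣF_y = 0: H_y = (72×9.8 + 217) − T sin 55° = 922.6 − 587.83 = 334.77 N.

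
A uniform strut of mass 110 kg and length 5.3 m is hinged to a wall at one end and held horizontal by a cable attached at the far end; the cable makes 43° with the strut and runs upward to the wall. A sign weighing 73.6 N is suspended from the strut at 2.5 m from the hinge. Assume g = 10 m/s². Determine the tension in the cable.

T ≈ 857 N

Take torques about the hinge: T sin 43° · 5.3 = 110×10×2.65 + 73.6×2.5 = 3099 N·m.
So T = 3099 / (0.6820 × 5.3) = 857.36 N.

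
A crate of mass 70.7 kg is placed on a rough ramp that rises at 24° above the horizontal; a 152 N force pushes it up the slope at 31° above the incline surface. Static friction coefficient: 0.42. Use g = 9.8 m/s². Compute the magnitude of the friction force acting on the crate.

f ≈ 152 N

Axes along / perpendicular to the incline. W sin 24° = 281.8 N down-slope; W cos 24° = 633 N into the surface.
Perpendicular: N = W cos 24° − P sin 31° = 633 − 78.29 = 554.7 N.
Along incline: P cos 31° + f = W sin 24° (friction acts up-slope) → f = 281.8 − 130.3 = 151.5 N.
|f| = 151.5 N ≤ μN = 233 N, so the crate is indeed static.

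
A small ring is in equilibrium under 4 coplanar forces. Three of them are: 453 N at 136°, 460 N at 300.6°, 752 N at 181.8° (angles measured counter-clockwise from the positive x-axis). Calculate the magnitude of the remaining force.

F ≈ 850 N

Sum the known components: ΣF_x = -843.3 N, ΣF_y = -104.9 N.
For equilibrium the remaining force must supply (−ΣF_x, −ΣF_y) = (843.3, 104.9) N.
Magnitude = √((843.3)² + (104.9)²) = 849.8 N; direction = atan2(104.9, 843.3) = 7.1°.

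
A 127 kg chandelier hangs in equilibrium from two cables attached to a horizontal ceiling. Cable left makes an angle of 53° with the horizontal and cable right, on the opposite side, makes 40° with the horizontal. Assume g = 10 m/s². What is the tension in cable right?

Weight W = 127 × 10 = 1270 N acts straight down.
Horizontal: T_left cos 53° = T_right cos 40°  →  T_left = 1.273 T_right.
Vertical: T_left sin 53° + T_right sin 40° = 1270.
Substituting the horizontal relation into the vertical equation gives 1.659 T_right = 1270, so T_right = 765.4 N.

T_right ≈ 765 N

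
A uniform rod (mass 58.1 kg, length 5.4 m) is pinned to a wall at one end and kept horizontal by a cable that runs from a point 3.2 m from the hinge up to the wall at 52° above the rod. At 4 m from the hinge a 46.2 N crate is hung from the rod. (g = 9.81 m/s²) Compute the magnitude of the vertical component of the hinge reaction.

Take torques about the hinge: T sin 52° · 3.2 = 58.1×9.81×2.7 + 46.2×4 = 1723.7 N·m.
So T = 1723.7 / (0.7880 × 3.2) = 683.56 N.
ΣF_y = 0: H_y = (58.1×9.81 + 46.2) − T sin 52° = 616.16 − 538.65 = 77.506 N.

|H_y| ≈ 77.5 N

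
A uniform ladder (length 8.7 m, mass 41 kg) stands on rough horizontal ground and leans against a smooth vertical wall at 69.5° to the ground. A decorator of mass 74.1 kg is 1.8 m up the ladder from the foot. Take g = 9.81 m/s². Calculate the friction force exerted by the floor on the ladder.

f ≈ 131 N

Torques about the foot: N_wall · 8.7 sin 69.5° = 41×9.81×4.35 cos 69.5° + 74.1×9.81×1.8 cos 69.5° → N_wall = 131.42 N.
ΣF_x = 0: f_floor = N_wall = 131.42 N.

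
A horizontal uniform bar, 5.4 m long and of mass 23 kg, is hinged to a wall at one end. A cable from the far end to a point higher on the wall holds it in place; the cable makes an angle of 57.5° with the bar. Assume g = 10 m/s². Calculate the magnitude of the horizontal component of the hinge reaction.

H_x ≈ 73.3 N

Take torques about the hinge: T sin 57.5° · 5.4 = 23×10×2.7 = 621 N·m.
So T = 621 / (0.8434 × 5.4) = 136.35 N.
ΣF_x = 0: H_x = T cos 57.5° = 73.263 N.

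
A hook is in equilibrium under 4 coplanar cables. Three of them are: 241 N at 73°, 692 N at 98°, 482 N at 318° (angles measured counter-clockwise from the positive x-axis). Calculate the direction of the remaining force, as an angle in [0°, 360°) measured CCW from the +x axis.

θ ≈ 241°

Sum the known components: ΣF_x = 332.3 N, ΣF_y = 593.2 N.
For equilibrium the remaining force must supply (−ΣF_x, −ΣF_y) = (-332.3, -593.2) N.
Magnitude = √((-332.3)² + (-593.2)²) = 680 N; direction = atan2(-593.2, -332.3) = 240.7°.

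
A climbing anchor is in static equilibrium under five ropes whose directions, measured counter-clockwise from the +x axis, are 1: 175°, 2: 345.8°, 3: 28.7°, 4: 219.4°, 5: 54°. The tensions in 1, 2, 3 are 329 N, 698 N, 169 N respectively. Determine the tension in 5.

Resolve: ΣF_x = 329 cos 175° + 698 cos 345.8° + 169 cos 28.7° + T_4 cos 219.4° + T_5 cos 54° = 0.
        ΣF_y = 329 sin 175° + 698 sin 345.8° + 169 sin 28.7° + T_4 sin 219.4° + T_5 sin 54° = 0.
The known terms sum to (497.2, -61.39) N, so -0.7727 T_4 + 0.5878 T_5 = -497.2 and -0.6347 T_4 + 0.8090 T_5 = 61.39.
Solving simultaneously: T_4 = 1739 N, T_5 = 1440 N.

T_5 ≈ 1440 N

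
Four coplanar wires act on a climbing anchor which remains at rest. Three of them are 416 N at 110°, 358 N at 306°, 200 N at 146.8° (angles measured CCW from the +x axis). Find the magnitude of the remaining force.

F ≈ 233 N

Sum the known components: ΣF_x = -99.21 N, ΣF_y = 210.8 N.
For equilibrium the remaining force must supply (−ΣF_x, −ΣF_y) = (99.21, -210.8) N.
Magnitude = √((99.21)² + (-210.8)²) = 233 N; direction = atan2(-210.8, 99.21) = 295.2°.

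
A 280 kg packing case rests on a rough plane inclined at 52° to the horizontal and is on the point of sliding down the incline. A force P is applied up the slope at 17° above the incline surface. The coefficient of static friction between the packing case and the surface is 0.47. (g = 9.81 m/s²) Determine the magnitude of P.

P ≈ 1670 N

On the verge of sliding down the incline, friction equals μN and acts up the slope.
Perpendicular: N + P sin 17° = W cos 52° = 1691 N.
Along incline: P cos 17° + μN = W sin 52° with W sin 52° = 2165 N.
Solving the pair for P and N: P = 1673 N, N = 1202 N (and f = μN = 565 N).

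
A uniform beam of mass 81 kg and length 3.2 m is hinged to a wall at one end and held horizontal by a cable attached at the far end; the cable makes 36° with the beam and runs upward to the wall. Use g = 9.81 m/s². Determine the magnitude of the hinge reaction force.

Take torques about the hinge: T sin 36° · 3.2 = 81×9.81×1.6 = 1271.4 N·m.
So T = 1271.4 / (0.5878 × 3.2) = 675.94 N.
ΣF_x = 0: H_x = T cos 36° = 546.84 N.
ΣF_y = 0: H_y = (81×9.81) − T sin 36° = 794.61 − 397.31 = 397.3 N.
|H| = √(H_x² + H_y²) = √((546.84)² + (397.3)²) = 675.94 N.

|H| ≈ 676 N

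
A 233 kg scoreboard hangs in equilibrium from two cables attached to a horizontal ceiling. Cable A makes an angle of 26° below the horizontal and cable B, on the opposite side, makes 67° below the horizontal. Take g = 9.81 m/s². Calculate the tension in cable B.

T_B ≈ 2060 N

Weight W = 233 × 9.81 = 2286 N acts straight down.
Horizontal: T_A cos 26° = T_B cos 67°  →  T_A = 0.4347 T_B.
Vertical: T_A sin 26° + T_B sin 67° = 2286.
Substituting the horizontal relation into the vertical equation gives 1.111 T_B = 2286, so T_B = 2057 N.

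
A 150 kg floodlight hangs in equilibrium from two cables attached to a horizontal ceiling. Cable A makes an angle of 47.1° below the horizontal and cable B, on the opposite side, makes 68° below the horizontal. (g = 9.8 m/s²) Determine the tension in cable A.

Weight W = 150 × 9.8 = 1470 N acts straight down.
Horizontal: T_A cos 47.1° = T_B cos 68°  →  T_B = 1.817 T_A.
Vertical: T_A sin 47.1° + T_B sin 68° = 1470.
Substituting the horizontal relation into the vertical equation gives 2.417 T_A = 1470, so T_A = 608.1 N.

T_A ≈ 608 N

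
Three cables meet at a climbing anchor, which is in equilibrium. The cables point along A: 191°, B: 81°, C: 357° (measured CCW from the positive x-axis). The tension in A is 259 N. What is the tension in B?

Resolve: ΣF_x = 259 cos 191° + T_B cos 81° + T_C cos 357° = 0.
        ΣF_y = 259 sin 191° + T_B sin 81° + T_C sin 357° = 0.
The known terms sum to (-254.2, -49.42) N, so 0.1564 T_B + 0.9986 T_C = 254.2 and 0.9877 T_B − 0.0523 T_C = 49.42.
Solving simultaneously: T_B = 63 N, T_C = 244.7 N.

T_B ≈ 63 N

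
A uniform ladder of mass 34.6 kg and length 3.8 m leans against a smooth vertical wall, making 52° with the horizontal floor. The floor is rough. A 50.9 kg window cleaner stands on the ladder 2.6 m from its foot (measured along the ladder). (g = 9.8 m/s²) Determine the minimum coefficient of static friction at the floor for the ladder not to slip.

μ_min ≈ 0.476

ΣF_y = 0: N_floor = 34.6×9.8 + 50.9×9.8 = 837.9 N.
Torques about the foot: N_wall · 3.8 sin 52° = 34.6×9.8×1.9 cos 52° + 50.9×9.8×2.6 cos 52° → N_wall = 399.11 N.
ΣF_x = 0: f_floor = N_wall = 399.11 N.
μ_min = f_floor / N_floor = 399.11 / 837.9 = 0.4763.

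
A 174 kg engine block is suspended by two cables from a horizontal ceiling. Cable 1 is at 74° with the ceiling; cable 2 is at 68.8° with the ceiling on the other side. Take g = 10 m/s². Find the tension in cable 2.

T_2 ≈ 793 N

Weight W = 174 × 10 = 1740 N acts straight down.
Horizontal: T_1 cos 74° = T_2 cos 68.8°  →  T_1 = 1.312 T_2.
Vertical: T_1 sin 74° + T_2 sin 68.8° = 1740.
Substituting the horizontal relation into the vertical equation gives 2.193 T_2 = 1740, so T_2 = 793.3 N.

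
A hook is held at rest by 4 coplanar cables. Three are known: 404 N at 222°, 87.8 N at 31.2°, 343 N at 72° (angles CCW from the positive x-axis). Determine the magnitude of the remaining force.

F ≈ 156 N

Sum the known components: ΣF_x = -119.1 N, ΣF_y = 101.4 N.
For equilibrium the remaining force must supply (−ΣF_x, −ΣF_y) = (119.1, -101.4) N.
Magnitude = √((119.1)² + (-101.4)²) = 156.4 N; direction = atan2(-101.4, 119.1) = 319.6°.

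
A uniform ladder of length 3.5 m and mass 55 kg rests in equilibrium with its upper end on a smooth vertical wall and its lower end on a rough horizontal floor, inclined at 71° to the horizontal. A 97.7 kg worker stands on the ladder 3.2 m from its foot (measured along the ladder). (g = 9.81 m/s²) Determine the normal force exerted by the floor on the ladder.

N_floor ≈ 1500 N

ΣF_y = 0: N_floor = 55×9.81 + 97.7×9.81 = 1498 N.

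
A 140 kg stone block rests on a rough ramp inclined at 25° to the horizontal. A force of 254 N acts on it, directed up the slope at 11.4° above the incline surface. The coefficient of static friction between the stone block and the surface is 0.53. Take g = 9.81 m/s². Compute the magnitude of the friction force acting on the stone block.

f ≈ 331 N

Axes along / perpendicular to the incline. W sin 25° = 580.4 N down-slope; W cos 25° = 1245 N into the surface.
Perpendicular: N = W cos 25° − P sin 11.4° = 1245 − 50.2 = 1195 N.
Along incline: P cos 11.4° + f = W sin 25° (friction acts up-slope) → f = 580.4 − 249 = 331.4 N.
|f| = 331.4 N ≤ μN = 633.1 N, so the stone block is indeed static.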